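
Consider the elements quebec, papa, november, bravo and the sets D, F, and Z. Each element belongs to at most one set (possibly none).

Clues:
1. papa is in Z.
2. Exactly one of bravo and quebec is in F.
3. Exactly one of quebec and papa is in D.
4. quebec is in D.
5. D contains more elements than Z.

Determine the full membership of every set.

From (1): papa ∈ Z.
From (4): quebec ∈ D.
(2) (exactly one): bravo ∈ F.
Suppose november ∉ D: no assignment then satisfies all the clues, so november ∈ D.

D = {november, quebec}; F = {bravo}; Z = {papa}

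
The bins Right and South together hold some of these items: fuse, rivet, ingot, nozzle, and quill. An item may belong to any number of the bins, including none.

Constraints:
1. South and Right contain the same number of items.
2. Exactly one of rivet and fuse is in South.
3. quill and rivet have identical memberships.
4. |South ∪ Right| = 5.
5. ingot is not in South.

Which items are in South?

South = {nozzle, quill, rivet}

From (5): ingot ∉ South.
Suppose fuse ∈ South: no assignment then satisfies all the clues, so fuse ∉ South.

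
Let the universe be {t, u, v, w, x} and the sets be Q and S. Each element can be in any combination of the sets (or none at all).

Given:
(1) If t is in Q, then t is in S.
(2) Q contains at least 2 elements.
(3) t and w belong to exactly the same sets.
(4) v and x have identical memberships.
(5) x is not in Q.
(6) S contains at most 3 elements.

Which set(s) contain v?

From (5): x ∉ Q.
(4): v matches x: v ∉ Q.
Suppose v ∈ S: no assignment then satisfies all the clues, so v ∉ S.

v: none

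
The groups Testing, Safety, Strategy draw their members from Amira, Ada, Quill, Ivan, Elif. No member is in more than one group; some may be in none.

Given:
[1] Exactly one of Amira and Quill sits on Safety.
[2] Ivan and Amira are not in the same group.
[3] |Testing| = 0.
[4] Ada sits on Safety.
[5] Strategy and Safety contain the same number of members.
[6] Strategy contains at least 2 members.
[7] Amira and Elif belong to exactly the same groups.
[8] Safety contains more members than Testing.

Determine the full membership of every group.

Testing = {}; Safety = {Ada, Quill}; Strategy = {Amira, Elif}

From (4): Ada ∈ Safety.
(3): Testing already has 0, so the rest are out.
Suppose Amira ∈ Safety: no assignment then satisfies all the clues, so Amira ∉ Safety.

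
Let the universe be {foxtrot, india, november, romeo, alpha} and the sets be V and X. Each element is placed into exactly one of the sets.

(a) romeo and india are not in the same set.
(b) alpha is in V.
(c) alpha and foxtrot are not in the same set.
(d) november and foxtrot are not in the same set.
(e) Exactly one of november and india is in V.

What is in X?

From (b): alpha ∈ V.
(c): foxtrot ∉ V.
Only one set left: foxtrot ∈ X.
(d): november ∉ X.
Only one set left: november ∈ V.
(e) (exactly one): india ∉ V.
Only one set left: india ∈ X.
(a): romeo ∉ X.
Only one set left: romeo ∈ V.

X = {foxtrot, india}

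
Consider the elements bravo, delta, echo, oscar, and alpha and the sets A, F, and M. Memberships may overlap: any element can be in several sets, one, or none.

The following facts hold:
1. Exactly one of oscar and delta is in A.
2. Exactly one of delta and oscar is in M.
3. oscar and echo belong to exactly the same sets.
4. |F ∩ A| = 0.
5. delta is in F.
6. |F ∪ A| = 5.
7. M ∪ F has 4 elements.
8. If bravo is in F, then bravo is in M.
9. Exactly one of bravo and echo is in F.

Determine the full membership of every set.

A = {alpha, echo, oscar}; F = {bravo, delta}; M = {bravo, echo, oscar}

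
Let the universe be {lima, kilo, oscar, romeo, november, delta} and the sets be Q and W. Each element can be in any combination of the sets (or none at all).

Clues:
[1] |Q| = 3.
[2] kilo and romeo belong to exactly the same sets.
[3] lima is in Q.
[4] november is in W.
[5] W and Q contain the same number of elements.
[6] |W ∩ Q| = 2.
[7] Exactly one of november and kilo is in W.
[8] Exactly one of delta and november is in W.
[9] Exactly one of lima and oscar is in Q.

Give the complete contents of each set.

Q = {delta, lima, november}; W = {lima, november, oscar}

From (3): lima ∈ Q.
From (4): november ∈ W.
(7) (exactly one): kilo ∉ W.
(8) (exactly one): delta ∉ W.
(9) (exactly one): oscar ∉ Q.
(2): romeo matches kilo: romeo ∉ W.
Suppose lima ∉ W: no assignment then satisfies all the clues, so lima ∈ W.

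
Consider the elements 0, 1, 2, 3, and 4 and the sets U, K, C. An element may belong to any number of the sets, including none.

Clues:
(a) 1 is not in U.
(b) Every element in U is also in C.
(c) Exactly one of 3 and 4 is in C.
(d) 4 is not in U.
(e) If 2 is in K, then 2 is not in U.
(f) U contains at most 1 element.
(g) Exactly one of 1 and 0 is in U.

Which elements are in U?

U = {0}

From (a): 1 ∉ U.
From (d): 4 ∉ U.
(g) (exactly one): 0 ∈ U.
(b) with 0 ∈ U: 0 ∈ C.
(f): U already has 1, so the rest are out.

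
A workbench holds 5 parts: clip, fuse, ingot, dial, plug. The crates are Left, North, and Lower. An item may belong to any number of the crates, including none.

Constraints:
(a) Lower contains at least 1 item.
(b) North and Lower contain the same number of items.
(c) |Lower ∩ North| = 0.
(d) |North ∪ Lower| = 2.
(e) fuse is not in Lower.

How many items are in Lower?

1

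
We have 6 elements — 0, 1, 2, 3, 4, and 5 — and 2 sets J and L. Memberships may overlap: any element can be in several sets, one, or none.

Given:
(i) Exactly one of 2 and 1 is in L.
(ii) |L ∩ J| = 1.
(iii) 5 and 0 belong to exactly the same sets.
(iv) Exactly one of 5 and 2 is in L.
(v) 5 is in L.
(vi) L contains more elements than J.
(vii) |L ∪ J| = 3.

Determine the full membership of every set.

J = {1}; L = {0, 1, 5}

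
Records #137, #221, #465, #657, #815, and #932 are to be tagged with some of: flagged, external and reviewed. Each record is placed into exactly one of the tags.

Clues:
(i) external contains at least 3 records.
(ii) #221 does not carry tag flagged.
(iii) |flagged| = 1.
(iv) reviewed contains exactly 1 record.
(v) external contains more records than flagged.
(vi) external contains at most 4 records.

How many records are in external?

4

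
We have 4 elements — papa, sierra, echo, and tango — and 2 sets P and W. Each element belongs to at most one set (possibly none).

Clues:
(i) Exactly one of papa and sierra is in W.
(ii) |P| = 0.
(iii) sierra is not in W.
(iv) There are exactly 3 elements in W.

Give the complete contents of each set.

From (iii): sierra ∉ W.
(i) (exactly one): papa ∈ W.
(ii): P already has 0, so the rest are out.
(iv): only 3 candidates remain for W, so all are in.

P = {}; W = {echo, papa, tango}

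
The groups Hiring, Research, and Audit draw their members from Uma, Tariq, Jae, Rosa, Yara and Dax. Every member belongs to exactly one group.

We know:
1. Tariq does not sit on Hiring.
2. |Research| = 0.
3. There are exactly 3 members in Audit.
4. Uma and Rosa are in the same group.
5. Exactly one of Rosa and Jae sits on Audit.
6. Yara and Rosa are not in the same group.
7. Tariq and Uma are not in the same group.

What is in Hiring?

Hiring = {Dax, Rosa, Uma}

From (1): Tariq ∉ Hiring.
(2): Research already has 0, so the rest are out.
Only one group left: Tariq ∈ Audit.
(7): Uma ∉ Audit.
Only one group left: Uma ∈ Hiring.
(4): Rosa matches Uma: Rosa ∈ Hiring.
(5) (exactly one): Jae ∈ Audit.
(6): Yara ∉ Hiring.
Only one group left: Yara ∈ Audit.
(3): Audit already has 3, so the rest are out.
Only one group left: Dax ∈ Hiring.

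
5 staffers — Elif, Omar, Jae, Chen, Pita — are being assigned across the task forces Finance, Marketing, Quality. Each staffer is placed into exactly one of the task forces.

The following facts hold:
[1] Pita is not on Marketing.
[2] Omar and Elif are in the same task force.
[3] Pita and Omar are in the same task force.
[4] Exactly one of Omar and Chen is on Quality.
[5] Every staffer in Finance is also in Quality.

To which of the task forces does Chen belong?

Chen: Marketing

From (1): Pita ∉ Marketing.
(3): Omar matches Pita: Omar ∉ Marketing.
(2): Elif matches Omar: Elif ∉ Marketing.
Suppose Chen ∈ Finance: no assignment then satisfies all the clues, so Chen ∉ Finance.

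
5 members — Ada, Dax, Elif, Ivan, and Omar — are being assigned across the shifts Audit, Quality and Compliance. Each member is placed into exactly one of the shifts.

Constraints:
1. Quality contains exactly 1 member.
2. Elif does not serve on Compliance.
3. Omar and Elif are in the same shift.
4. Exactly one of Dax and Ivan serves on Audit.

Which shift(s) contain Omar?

Omar: Audit

From (2): Elif ∉ Compliance.
(3): Omar matches Elif: Omar ∉ Compliance.
Suppose Omar ∉ Audit: no assignment then satisfies all the clues, so Omar ∈ Audit.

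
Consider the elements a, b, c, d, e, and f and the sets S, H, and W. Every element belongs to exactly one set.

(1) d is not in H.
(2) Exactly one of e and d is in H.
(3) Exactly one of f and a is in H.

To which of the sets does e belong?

e: H

From (1): d ∉ H.
(2) (exactly one): e ∈ H.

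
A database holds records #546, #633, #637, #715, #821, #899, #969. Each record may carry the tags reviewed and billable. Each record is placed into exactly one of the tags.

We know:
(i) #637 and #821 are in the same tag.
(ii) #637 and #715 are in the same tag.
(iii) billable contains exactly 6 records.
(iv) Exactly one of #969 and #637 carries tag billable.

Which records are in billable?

billable = {#546, #633, #637, #715, #821, #899}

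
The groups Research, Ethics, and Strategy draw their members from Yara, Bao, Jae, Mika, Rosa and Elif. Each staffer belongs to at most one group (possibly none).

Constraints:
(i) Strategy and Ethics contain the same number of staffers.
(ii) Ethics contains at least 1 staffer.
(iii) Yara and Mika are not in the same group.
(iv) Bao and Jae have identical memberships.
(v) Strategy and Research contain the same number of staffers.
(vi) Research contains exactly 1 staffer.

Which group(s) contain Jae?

Jae: none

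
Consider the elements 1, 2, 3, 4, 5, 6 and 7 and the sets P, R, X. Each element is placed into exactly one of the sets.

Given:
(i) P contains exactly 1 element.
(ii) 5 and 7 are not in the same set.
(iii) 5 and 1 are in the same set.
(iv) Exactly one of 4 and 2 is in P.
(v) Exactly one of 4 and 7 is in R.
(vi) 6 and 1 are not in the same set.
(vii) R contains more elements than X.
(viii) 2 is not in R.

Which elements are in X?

X = {6, 7}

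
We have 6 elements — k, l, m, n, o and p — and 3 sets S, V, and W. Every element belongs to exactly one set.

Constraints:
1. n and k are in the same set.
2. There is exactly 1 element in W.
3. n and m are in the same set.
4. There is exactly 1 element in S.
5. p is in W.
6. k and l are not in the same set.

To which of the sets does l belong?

l: S

From (5): p ∈ W.
(2): W already has 1, so the rest are out.
Suppose l ∉ S: no assignment then satisfies all the clues, so l ∈ S.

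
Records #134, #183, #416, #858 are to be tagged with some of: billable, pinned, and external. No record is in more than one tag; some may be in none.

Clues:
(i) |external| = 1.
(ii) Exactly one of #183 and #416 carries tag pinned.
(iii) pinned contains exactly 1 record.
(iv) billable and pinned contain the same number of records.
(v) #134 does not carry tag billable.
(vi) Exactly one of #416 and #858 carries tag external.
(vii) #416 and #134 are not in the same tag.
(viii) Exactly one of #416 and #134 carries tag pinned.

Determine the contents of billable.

From (v): #134 ∉ billable.
Suppose #183 ∉ billable: no assignment then satisfies all the clues, so #183 ∈ billable.

billable = {#183}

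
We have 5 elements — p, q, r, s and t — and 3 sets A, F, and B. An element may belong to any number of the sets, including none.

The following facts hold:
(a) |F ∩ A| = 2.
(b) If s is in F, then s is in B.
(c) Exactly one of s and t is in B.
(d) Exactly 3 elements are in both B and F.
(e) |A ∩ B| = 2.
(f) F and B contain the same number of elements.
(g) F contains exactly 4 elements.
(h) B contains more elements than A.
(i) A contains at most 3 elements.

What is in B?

B = {p, q, r, s}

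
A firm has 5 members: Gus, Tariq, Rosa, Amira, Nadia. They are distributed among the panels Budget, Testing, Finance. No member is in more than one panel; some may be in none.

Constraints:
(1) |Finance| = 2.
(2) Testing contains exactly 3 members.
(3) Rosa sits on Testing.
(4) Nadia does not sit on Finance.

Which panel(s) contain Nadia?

Nadia: Testing

From (3): Rosa ∈ Testing.
From (4): Nadia ∉ Finance.
Suppose Nadia ∈ Budget: no assignment then satisfies all the clues, so Nadia ∉ Budget.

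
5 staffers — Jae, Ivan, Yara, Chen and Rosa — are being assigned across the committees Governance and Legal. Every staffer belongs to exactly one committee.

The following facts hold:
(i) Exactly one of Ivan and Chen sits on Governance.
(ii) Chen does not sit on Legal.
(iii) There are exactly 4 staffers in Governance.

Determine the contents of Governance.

From (ii): Chen ∉ Legal.
Only one committee left: Chen ∈ Governance.
(i) (exactly one): Ivan ∉ Governance.
(iii): only 4 candidates remain for Governance, so all are in.
Only one committee left: Ivan ∈ Legal.

Governance = {Chen, Jae, Rosa, Yara}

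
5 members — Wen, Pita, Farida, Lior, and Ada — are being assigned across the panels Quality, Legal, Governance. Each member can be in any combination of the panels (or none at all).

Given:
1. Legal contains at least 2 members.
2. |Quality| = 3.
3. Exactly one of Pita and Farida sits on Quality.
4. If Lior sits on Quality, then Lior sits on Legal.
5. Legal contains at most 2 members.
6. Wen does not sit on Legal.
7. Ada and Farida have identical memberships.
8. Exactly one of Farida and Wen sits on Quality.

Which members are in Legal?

Legal = {Lior, Pita}

From (6): Wen ∉ Legal.
Suppose Pita ∉ Legal: no assignment then satisfies all the clues, so Pita ∈ Legal.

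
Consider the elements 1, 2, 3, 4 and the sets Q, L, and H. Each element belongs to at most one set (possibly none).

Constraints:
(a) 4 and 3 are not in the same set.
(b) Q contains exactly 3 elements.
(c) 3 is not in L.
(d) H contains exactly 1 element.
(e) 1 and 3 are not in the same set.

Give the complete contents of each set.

Q = {1, 2, 4}; L = {}; H = {3}

From (c): 3 ∉ L.
Suppose 1 ∉ Q: no assignment then satisfies all the clues, so 1 ∈ Q.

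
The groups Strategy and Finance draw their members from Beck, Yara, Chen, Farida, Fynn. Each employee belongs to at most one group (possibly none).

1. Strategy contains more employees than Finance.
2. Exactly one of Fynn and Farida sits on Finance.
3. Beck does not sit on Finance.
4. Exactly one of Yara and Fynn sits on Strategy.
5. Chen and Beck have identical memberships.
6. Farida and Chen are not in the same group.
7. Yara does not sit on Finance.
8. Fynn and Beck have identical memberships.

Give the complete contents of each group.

Strategy = {Beck, Chen, Fynn}; Finance = {Farida}

From (3): Beck ∉ Finance.
From (7): Yara ∉ Finance.
(5): Chen matches Beck: Chen ∉ Finance.
(8): Fynn matches Beck: Fynn ∉ Finance.
(2) (exactly one): Farida ∈ Finance.
Suppose Beck ∉ Strategy: no assignment then satisfies all the clues, so Beck ∈ Strategy.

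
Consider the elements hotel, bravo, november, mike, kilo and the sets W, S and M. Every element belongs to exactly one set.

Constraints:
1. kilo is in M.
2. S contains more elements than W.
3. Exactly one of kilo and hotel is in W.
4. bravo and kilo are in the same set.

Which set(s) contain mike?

mike: S

From (1): kilo ∈ M.
(3) (exactly one): hotel ∈ W.
(4): bravo matches kilo: bravo ∉ W.
(4): bravo matches kilo: bravo ∉ S.
(4): bravo matches kilo: bravo ∈ M.
Suppose mike ∈ W: no assignment then satisfies all the clues, so mike ∉ W.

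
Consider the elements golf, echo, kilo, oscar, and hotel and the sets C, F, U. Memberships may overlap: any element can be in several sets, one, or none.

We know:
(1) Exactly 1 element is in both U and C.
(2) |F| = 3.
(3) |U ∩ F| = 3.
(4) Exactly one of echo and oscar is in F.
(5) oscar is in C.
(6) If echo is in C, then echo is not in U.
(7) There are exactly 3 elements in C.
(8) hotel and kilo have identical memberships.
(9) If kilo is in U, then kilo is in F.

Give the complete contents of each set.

C = {echo, golf, oscar}; F = {hotel, kilo, oscar}; U = {hotel, kilo, oscar}

From (5): oscar ∈ C.
Suppose golf ∉ C: no assignment then satisfies all the clues, so golf ∈ C.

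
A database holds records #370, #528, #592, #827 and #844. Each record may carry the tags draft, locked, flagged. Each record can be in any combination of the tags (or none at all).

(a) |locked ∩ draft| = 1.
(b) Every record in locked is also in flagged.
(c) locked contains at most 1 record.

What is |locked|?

1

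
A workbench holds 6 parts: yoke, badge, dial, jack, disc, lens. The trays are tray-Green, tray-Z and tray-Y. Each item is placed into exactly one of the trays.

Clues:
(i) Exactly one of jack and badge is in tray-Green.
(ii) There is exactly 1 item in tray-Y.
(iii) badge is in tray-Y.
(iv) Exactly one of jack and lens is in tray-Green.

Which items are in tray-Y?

From (iii): badge ∈ tray-Y.
(i) (exactly one): jack ∈ tray-Green.
(ii): tray-Y already has 1, so the rest are out.
(iv) (exactly one): lens ∉ tray-Green.
Only one tray left: lens ∈ tray-Z.

tray-Y = {badge}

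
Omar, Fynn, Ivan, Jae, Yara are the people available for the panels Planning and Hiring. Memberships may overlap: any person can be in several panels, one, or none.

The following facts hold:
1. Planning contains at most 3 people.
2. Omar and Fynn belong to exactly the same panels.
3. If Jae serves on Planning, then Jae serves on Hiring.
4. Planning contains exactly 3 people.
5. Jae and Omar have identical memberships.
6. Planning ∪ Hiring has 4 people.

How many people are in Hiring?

4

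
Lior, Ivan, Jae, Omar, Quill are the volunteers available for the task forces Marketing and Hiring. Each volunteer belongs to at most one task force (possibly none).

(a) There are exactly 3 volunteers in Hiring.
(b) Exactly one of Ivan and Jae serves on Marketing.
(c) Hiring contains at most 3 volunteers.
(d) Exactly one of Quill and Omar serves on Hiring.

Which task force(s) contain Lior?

Lior: Hiring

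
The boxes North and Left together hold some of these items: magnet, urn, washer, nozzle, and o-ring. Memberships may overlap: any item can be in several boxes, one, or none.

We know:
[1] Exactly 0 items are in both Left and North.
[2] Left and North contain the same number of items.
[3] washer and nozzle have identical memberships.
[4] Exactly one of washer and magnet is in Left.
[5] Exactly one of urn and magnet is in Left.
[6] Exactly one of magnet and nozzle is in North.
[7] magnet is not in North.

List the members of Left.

Left = {magnet, o-ring}

From (7): magnet ∉ North.
(6) (exactly one): nozzle ∈ North.
(3): washer matches nozzle: washer ∈ North.
Suppose magnet ∉ Left: no assignment then satisfies all the clues, so magnet ∈ Left.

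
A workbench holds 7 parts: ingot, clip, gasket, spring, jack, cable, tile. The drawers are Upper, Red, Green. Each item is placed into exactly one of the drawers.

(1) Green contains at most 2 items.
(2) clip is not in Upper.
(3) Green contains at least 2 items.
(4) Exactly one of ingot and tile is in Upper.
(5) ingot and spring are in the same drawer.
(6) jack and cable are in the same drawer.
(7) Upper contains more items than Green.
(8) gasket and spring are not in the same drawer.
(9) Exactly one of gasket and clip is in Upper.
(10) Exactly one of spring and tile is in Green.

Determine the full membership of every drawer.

From (2): clip ∉ Upper.
(9) (exactly one): gasket ∈ Upper.
(8): spring ∉ Upper.
(5): ingot matches spring: ingot ∉ Upper.
(4) (exactly one): tile ∈ Upper.
(10) (exactly one): spring ∈ Green.
(5): ingot matches spring: ingot ∉ Red.
(5): ingot matches spring: ingot ∈ Green.
(1): Green already has 2, so the rest are out.
Only one drawer left: clip ∈ Red.
Suppose jack ∉ Upper: no assignment then satisfies all the clues, so jack ∈ Upper.

Upper = {cable, gasket, jack, tile}; Red = {clip}; Green = {ingot, spring}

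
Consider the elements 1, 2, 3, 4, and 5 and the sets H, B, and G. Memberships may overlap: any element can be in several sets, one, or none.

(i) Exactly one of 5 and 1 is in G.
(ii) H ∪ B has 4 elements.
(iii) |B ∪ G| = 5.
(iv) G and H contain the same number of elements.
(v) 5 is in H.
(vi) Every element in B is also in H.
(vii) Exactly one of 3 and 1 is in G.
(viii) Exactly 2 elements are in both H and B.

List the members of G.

G = {2, 3, 4, 5}

From (v): 5 ∈ H.
Suppose 1 ∈ G: no assignment then satisfies all the clues, so 1 ∉ G.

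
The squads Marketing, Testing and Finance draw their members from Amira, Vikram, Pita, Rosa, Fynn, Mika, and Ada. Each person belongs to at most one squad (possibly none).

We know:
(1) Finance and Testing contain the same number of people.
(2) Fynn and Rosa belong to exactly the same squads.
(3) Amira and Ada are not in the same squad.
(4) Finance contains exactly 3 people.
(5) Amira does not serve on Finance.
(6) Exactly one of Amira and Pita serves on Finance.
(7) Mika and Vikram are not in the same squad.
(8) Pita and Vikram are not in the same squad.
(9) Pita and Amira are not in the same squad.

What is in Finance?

Finance = {Ada, Mika, Pita}

From (5): Amira ∉ Finance.
(6) (exactly one): Pita ∈ Finance.
(8): Vikram ∉ Finance.
Suppose Rosa ∈ Finance: no assignment then satisfies all the clues, so Rosa ∉ Finance.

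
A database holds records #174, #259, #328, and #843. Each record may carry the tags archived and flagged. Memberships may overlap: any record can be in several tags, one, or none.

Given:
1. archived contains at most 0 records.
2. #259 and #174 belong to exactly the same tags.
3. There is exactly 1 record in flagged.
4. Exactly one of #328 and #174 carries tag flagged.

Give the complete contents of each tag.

archived = {}; flagged = {#328}

(1): archived already has 0, so the rest are out.
Suppose #174 ∈ flagged: no assignment then satisfies all the clues, so #174 ∉ flagged.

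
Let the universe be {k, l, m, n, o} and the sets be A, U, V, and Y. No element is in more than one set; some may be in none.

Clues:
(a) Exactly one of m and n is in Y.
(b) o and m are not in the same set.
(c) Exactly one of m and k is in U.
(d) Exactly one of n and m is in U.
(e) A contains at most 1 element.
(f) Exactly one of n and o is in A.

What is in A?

A = {o}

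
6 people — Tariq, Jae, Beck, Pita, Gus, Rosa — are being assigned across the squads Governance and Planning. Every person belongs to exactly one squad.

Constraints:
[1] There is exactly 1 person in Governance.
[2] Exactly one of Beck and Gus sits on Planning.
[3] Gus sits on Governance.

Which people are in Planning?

Planning = {Beck, Jae, Pita, Rosa, Tariq}

From (3): Gus ∈ Governance.
(1): Governance already has 1, so the rest are out.
(2) (exactly one): Beck ∈ Planning.
Only one squad left: Tariq ∈ Planning.
Only one squad left: Jae ∈ Planning.
Only one squad left: Pita ∈ Planning.
Only one squad left: Rosa ∈ Planning.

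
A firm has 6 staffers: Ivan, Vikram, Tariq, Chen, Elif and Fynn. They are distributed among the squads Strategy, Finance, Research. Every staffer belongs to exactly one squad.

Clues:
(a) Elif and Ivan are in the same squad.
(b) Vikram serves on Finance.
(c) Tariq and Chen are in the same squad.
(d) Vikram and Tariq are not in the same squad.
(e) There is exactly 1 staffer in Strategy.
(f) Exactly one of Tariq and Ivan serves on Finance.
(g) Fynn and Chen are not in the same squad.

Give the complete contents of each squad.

Strategy = {Fynn}; Finance = {Elif, Ivan, Vikram}; Research = {Chen, Tariq}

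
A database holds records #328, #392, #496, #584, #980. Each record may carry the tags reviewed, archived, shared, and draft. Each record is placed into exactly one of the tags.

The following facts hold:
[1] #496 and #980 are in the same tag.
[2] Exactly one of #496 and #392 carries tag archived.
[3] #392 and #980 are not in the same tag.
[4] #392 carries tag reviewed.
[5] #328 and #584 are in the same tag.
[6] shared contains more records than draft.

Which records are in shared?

shared = {#328, #584}

From (4): #392 ∈ reviewed.
(2) (exactly one): #496 ∈ archived.
(3): #980 ∉ reviewed.
(1): #980 matches #496: #980 ∈ archived.
Suppose #328 ∉ shared: no assignment then satisfies all the clues, so #328 ∈ shared.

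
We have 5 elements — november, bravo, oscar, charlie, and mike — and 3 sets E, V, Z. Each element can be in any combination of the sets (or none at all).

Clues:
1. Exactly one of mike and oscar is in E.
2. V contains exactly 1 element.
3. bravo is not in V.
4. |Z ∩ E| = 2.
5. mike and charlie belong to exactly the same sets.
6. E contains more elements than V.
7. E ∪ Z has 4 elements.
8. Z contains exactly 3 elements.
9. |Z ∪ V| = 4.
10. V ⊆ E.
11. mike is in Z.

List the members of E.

E = {charlie, mike, november}

From (3): bravo ∉ V.
From (11): mike ∈ Z.
(5): charlie matches mike: charlie ∈ Z.
Suppose november ∉ E: no assignment then satisfies all the clues, so november ∈ E.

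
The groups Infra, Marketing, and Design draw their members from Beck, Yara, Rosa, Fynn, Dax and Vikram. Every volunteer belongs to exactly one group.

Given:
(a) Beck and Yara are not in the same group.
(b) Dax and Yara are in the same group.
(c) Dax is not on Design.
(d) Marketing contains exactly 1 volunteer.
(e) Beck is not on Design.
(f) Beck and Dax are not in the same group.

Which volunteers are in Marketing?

Marketing = {Beck}

From (c): Dax ∉ Design.
From (e): Beck ∉ Design.
(b): Yara matches Dax: Yara ∉ Design.
Suppose Beck ∉ Marketing: no assignment then satisfies all the clues, so Beck ∈ Marketing.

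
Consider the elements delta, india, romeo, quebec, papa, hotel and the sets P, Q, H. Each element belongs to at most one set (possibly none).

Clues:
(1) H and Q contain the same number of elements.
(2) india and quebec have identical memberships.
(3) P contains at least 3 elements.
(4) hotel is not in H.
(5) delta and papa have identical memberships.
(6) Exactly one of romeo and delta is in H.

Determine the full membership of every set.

P = {delta, india, papa, quebec}; Q = {hotel}; H = {romeo}

From (4): hotel ∉ H.
Suppose delta ∉ P: no assignment then satisfies all the clues, so delta ∈ P.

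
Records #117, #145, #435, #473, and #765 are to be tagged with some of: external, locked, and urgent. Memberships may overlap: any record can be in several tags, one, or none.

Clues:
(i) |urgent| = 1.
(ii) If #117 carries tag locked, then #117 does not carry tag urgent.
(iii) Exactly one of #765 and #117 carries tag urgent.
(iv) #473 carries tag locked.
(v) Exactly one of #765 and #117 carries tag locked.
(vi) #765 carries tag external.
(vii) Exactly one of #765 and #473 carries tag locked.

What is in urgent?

urgent = {#765}

From (iv): #473 ∈ locked.
From (vi): #765 ∈ external.
(vii) (exactly one): #765 ∉ locked.
(v) (exactly one): #117 ∈ locked.
(ii): #117 ∉ urgent.
(iii) (exactly one): #765 ∈ urgent.
(i): urgent already has 1, so the rest are out.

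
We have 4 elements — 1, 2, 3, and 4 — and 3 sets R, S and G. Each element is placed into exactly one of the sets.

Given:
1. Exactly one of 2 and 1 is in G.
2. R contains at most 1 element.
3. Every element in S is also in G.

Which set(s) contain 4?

4: G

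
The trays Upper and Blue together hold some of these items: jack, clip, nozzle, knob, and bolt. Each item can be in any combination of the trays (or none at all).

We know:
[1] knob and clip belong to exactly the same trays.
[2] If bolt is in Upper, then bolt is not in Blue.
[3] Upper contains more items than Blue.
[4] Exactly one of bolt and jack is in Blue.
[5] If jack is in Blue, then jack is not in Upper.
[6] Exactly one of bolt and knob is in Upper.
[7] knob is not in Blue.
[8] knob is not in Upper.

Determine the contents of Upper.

From (7): knob ∉ Blue.
From (8): knob ∉ Upper.
(1): clip matches knob: clip ∉ Upper.
(1): clip matches knob: clip ∉ Blue.
(6) (exactly one): bolt ∈ Upper.
(2): bolt ∉ Blue.
(4) (exactly one): jack ∈ Blue.
(5): jack ∉ Upper.
Suppose nozzle ∉ Upper: no assignment then satisfies all the clues, so nozzle ∈ Upper.

Upper = {bolt, nozzle}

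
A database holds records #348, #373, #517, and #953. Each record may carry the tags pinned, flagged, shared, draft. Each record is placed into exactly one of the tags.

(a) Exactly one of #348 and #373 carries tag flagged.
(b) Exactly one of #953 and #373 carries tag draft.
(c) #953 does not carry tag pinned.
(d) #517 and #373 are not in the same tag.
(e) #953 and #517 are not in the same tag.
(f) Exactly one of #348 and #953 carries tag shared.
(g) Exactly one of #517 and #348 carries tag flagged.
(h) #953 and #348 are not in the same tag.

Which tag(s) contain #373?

#373: draft

From (c): #953 ∉ pinned.
Suppose #373 ∈ pinned: no assignment then satisfies all the clues, so #373 ∉ pinned.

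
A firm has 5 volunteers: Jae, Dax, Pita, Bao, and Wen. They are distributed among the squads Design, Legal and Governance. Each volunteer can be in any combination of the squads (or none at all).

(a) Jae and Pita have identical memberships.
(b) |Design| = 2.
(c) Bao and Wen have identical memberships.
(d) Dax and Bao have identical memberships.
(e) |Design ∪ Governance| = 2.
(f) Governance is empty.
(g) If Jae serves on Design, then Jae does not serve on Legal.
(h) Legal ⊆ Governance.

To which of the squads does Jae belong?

(f): Governance already has 0, so the rest are out.
(h) contrapositive: Jae ∉ Legal.
(h) contrapositive: Dax ∉ Legal.
(h) contrapositive: Pita ∉ Legal.
(h) contrapositive: Bao ∉ Legal.
(h) contrapositive: Wen ∉ Legal.
Suppose Jae ∉ Design: no assignment then satisfies all the clues, so Jae ∈ Design.

Jae: Design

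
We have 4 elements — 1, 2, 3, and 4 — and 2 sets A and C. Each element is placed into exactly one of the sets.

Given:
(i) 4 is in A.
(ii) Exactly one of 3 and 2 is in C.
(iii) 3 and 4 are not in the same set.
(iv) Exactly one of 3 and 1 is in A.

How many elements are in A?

3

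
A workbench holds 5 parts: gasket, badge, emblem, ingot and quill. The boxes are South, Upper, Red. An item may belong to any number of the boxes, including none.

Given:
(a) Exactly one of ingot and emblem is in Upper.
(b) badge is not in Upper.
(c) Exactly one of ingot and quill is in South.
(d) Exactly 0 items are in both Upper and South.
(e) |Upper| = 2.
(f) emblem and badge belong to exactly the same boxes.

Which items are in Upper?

From (b): badge ∉ Upper.
(f): emblem matches badge: emblem ∉ Upper.
(a) (exactly one): ingot ∈ Upper.
Suppose gasket ∉ Upper: no assignment then satisfies all the clues, so gasket ∈ Upper.

Upper = {gasket, ingot}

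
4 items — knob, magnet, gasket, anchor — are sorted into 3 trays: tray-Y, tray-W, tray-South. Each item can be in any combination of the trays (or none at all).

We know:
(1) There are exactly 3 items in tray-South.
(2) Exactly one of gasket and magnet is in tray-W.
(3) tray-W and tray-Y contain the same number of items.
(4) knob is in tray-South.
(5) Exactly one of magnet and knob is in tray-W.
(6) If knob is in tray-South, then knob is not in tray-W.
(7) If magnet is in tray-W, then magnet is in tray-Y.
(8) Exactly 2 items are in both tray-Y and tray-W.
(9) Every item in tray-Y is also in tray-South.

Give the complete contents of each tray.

tray-Y = {anchor, magnet}; tray-W = {anchor, magnet}; tray-South = {anchor, knob, magnet}

From (4): knob ∈ tray-South.
(6): knob ∉ tray-W.
(5) (exactly one): magnet ∈ tray-W.
(7): magnet ∈ tray-Y.
(9) with magnet ∈ tray-Y: magnet ∈ tray-South.
(2) (exactly one): gasket ∉ tray-W.
Suppose knob ∈ tray-Y: no assignment then satisfies all the clues, so knob ∉ tray-Y.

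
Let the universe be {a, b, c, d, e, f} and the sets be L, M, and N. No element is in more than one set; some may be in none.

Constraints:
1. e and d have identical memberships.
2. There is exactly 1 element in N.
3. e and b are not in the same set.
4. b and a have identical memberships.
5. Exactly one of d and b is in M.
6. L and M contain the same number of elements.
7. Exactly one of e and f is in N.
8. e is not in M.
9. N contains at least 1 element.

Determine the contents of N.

N = {f}

From (8): e ∉ M.
(1): d matches e: d ∉ M.
(5) (exactly one): b ∈ M.
(4): a matches b: a ∉ L.
(4): a matches b: a ∈ M.
Suppose c ∈ N: no assignment then satisfies all the clues, so c ∉ N.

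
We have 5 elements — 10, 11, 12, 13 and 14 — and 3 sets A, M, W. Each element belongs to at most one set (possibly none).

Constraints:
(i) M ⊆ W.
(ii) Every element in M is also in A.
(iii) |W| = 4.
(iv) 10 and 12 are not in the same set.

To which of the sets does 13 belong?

13: W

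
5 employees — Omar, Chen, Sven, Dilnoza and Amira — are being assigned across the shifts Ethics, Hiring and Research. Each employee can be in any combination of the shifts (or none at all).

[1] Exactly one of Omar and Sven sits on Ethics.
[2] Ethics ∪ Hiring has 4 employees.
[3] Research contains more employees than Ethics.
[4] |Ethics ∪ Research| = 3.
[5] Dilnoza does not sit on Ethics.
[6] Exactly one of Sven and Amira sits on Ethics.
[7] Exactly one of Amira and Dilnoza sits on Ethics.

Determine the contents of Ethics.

Ethics = {Amira, Omar}

From (5): Dilnoza ∉ Ethics.
(7) (exactly one): Amira ∈ Ethics.
(6) (exactly one): Sven ∉ Ethics.
(1) (exactly one): Omar ∈ Ethics.
Suppose Chen ∈ Ethics: no assignment then satisfies all the clues, so Chen ∉ Ethics.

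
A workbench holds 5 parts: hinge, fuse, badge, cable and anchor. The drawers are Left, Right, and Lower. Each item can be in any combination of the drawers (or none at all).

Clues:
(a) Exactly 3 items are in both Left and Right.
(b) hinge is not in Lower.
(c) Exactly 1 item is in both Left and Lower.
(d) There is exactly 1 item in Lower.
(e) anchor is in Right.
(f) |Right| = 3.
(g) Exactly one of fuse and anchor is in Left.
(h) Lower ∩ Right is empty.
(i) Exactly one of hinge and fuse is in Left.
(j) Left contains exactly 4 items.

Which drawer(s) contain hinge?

hinge: Left, Right

From (b): hinge ∉ Lower.
From (e): anchor ∈ Right.
(h) (disjoint): anchor ∉ Lower.
Suppose hinge ∉ Left: no assignment then satisfies all the clues, so hinge ∈ Left.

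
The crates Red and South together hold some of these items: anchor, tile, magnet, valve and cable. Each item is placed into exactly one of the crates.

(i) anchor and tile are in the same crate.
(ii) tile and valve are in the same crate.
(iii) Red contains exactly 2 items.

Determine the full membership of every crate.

Red = {cable, magnet}; South = {anchor, tile, valve}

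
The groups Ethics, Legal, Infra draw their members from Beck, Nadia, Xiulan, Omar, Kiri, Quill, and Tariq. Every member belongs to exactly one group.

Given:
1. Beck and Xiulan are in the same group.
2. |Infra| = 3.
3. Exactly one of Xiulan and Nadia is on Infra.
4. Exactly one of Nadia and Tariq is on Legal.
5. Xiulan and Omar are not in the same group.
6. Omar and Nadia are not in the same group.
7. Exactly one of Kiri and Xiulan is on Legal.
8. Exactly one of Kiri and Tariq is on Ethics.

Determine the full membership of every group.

Ethics = {Omar, Tariq}; Legal = {Kiri, Nadia}; Infra = {Beck, Quill, Xiulan}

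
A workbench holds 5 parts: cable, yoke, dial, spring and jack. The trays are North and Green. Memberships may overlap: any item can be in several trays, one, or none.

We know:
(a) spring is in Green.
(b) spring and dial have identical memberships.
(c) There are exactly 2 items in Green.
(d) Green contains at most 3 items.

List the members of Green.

From (a): spring ∈ Green.
(b): dial matches spring: dial ∈ Green.
(c): Green already has 2, so the rest are out.

Green = {dial, spring}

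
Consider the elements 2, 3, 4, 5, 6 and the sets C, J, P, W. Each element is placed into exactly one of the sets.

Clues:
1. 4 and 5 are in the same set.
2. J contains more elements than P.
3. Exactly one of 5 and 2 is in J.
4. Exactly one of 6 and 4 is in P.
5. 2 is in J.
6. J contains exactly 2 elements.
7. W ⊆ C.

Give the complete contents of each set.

C = {4, 5}; J = {2, 3}; P = {6}; W = {}

From (5): 2 ∈ J.
(3) (exactly one): 5 ∉ J.
(1): 4 matches 5: 4 ∉ J.
Suppose 3 ∈ C: no assignment then satisfies all the clues, so 3 ∉ C.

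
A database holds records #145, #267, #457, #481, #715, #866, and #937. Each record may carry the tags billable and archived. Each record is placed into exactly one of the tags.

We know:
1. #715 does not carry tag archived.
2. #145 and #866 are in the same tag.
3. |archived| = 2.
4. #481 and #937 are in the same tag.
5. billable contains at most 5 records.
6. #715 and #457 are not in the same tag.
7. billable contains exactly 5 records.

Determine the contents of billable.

billable = {#145, #481, #715, #866, #937}

From (1): #715 ∉ archived.
Only one tag left: #715 ∈ billable.
(6): #457 ∉ billable.
Only one tag left: #457 ∈ archived.
Suppose #145 ∉ billable: no assignment then satisfies all the clues, so #145 ∈ billable.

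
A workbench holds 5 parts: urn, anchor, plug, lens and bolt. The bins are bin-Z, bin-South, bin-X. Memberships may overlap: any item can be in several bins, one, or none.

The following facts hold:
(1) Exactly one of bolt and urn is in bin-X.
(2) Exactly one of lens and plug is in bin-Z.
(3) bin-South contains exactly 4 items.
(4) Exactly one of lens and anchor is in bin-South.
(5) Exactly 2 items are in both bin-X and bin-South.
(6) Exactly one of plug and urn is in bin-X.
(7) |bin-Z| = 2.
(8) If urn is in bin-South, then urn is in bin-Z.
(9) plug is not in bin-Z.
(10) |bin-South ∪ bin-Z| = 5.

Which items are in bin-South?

bin-South = {anchor, bolt, plug, urn}

From (9): plug ∉ bin-Z.
(2) (exactly one): lens ∈ bin-Z.
Suppose urn ∉ bin-South: no assignment then satisfies all the clues, so urn ∈ bin-South.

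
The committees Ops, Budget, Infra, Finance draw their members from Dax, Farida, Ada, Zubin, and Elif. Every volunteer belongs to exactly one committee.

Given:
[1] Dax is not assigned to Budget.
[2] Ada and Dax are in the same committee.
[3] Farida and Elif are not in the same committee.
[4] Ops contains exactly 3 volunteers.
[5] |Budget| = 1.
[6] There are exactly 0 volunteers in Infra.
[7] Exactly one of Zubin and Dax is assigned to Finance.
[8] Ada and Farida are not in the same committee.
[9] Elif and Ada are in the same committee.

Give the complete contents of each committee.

Ops = {Ada, Dax, Elif}; Budget = {Farida}; Infra = {}; Finance = {Zubin}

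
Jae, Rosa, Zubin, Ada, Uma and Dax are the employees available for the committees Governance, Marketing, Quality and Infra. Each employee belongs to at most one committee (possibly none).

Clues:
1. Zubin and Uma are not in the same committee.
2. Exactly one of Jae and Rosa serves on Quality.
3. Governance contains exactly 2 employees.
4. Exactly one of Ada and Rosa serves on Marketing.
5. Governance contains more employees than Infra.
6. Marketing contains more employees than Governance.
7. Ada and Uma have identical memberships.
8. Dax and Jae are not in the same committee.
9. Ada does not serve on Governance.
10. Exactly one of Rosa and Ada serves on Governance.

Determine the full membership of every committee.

Governance = {Rosa, Zubin}; Marketing = {Ada, Dax, Uma}; Quality = {Jae}; Infra = {}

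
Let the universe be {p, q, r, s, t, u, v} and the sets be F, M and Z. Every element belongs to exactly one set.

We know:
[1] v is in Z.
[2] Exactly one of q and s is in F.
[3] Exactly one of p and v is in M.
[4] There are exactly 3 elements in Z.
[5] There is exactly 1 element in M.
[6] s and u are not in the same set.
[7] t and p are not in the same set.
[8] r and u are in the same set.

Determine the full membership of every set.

F = {q, r, u}; M = {p}; Z = {s, t, v}

From (1): v ∈ Z.
(3) (exactly one): p ∈ M.
(5): M already has 1, so the rest are out.
Suppose q ∉ F: no assignment then satisfies all the clues, so q ∈ F.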